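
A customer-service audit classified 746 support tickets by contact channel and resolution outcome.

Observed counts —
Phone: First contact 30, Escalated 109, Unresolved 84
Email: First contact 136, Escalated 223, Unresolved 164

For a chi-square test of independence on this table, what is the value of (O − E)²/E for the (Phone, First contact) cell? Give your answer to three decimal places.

Row total (Phone) = 223; column total (First contact) = 166; N = 746.
Expected count E = 223 × 166 / 746 = 49.6220.
Contribution = (O − E)²/E = (30 − 49.6220)² / 49.6220 = 7.759.

7.759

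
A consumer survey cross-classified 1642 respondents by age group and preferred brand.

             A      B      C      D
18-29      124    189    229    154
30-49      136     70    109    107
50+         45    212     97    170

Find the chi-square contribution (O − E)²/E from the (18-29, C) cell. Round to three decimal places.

10.795

Row total (18-29) = 696; column total (C) = 435; N = 1642.
Expected count E = 696 × 435 / 1642 = 184.38490.
Contribution = (O − E)²/E = (229 − 184.38490)² / 184.38490 = 10.795.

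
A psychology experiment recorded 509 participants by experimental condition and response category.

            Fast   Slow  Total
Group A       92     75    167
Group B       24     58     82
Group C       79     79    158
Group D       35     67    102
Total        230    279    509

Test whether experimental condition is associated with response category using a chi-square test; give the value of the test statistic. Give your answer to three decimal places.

Grand total N = 509.
Expected counts (row total × column total / N):
  Group A, Fast: 167×230/509 = 75.4617
  Group A, Slow: 167×279/509 = 91.5383
  Group B, Fast: 82×230/509 = 37.0530
  Group B, Slow: 82×279/509 = 44.9470
  Group C, Fast: 158×230/509 = 71.3949
  Group C, Slow: 158×279/509 = 86.6051
  Group D, Fast: 102×230/509 = 46.0904
  Group D, Slow: 102×279/509 = 55.9096
Contributions (O − E)²/E:
  (92 − 75.4617)²/75.4617 = 3.6246
  (75 − 91.5383)²/91.5383 = 2.9880
  (24 − 37.0530)²/37.0530 = 4.5983
  (58 − 44.9470)²/44.9470 = 3.7907
  (79 − 71.3949)²/71.3949 = 0.8101
  (79 − 86.6051)²/86.6051 = 0.6678
  (35 − 46.0904)²/46.0904 = 2.6686
  (67 − 55.9096)²/55.9096 = 2.1999
χ² = 3.6246 + 2.9880 + 4.5983 + 3.7907 + 0.8101 + 0.6678 + 2.6686 + 2.1999 = 21.348

21.348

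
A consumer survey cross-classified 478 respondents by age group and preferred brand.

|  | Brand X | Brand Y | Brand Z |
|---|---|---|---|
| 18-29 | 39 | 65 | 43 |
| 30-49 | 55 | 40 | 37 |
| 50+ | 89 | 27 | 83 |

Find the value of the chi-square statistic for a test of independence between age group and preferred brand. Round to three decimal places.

Row totals: 147, 132, 199. Column totals: 183, 132, 163. Grand total N = 478.
Expected counts (row total × column total / N):
  18-29, Brand X: 147×183/478 = 56.2782
  18-29, Brand Y: 147×132/478 = 40.5941
  18-29, Brand Z: 147×163/478 = 50.1276
  30-49, Brand X: 132×183/478 = 50.5356
  30-49, Brand Y: 132×132/478 = 36.4519
  30-49, Brand Z: 132×163/478 = 45.0126
  50+, Brand X: 199×183/478 = 76.1862
  50+, Brand Y: 199×132/478 = 54.9540
  50+, Brand Z: 199×163/478 = 67.8598
Contributions (O − E)²/E:
  (39 − 56.2782)²/56.2782 = 5.3047
  (65 − 40.5941)²/40.5941 = 14.6733
  (43 − 50.1276)²/50.1276 = 1.0135
  (55 − 50.5356)²/50.5356 = 0.3944
  (40 − 36.4519)²/36.4519 = 0.3454
  (37 − 45.0126)²/45.0126 = 1.4263
  (89 − 76.1862)²/76.1862 = 2.1552
  (27 − 54.9540)²/54.9540 = 14.2196
  (83 − 67.8598)²/67.8598 = 3.3779
χ² = 5.3047 + 14.6733 + 1.0135 + 0.3944 + 0.3454 + 1.4263 + 2.1552 + 14.2196 + 3.3779 = 42.910

42.910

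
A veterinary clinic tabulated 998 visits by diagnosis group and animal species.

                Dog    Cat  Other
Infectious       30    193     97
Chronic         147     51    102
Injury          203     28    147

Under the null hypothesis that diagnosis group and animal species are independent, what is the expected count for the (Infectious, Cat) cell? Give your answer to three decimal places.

Row total (Infectious) = 320; column total (Cat) = 272; grand total N = 998.
Expected count = (row total × column total) / N = 320 × 272 / 998 = 87.214.

87.214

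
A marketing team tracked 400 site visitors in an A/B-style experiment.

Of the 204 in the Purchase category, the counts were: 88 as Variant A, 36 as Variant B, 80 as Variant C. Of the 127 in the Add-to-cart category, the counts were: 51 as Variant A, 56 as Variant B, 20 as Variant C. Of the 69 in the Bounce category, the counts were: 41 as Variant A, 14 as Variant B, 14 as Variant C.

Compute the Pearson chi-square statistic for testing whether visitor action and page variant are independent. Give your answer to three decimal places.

Row totals: 204, 127, 69. Column totals: 180, 106, 114. Grand total N = 400.
Expected counts (row total × column total / N):
  Purchase, Variant A: 204×180/400 = 91.8000
  Purchase, Variant B: 204×106/400 = 54.0600
  Purchase, Variant C: 204×114/400 = 58.1400
  Add-to-cart, Variant A: 127×180/400 = 57.1500
  Add-to-cart, Variant B: 127×106/400 = 33.6550
  Add-to-cart, Variant C: 127×114/400 = 36.1950
  Bounce, Variant A: 69×180/400 = 31.0500
  Bounce, Variant B: 69×106/400 = 18.2850
  Bounce, Variant C: 69×114/400 = 19.6650
Contributions (O − E)²/E:
  (88 − 91.8000)²/91.8000 = 0.1573
  (36 − 54.0600)²/54.0600 = 6.0334
  (80 − 58.1400)²/58.1400 = 8.2191
  (51 − 57.1500)²/57.1500 = 0.6618
  (56 − 33.6550)²/33.6550 = 14.8358
  (20 − 36.1950)²/36.1950 = 7.2463
  (41 − 31.0500)²/31.0500 = 3.1885
  (14 − 18.2850)²/18.2850 = 1.0042
  (14 − 19.6650)²/19.6650 = 1.6319
χ² = 0.1573 + 6.0334 + 8.2191 + 0.6618 + 14.8358 + 7.2463 + 3.1885 + 1.0042 + 1.6319 = 42.978

42.978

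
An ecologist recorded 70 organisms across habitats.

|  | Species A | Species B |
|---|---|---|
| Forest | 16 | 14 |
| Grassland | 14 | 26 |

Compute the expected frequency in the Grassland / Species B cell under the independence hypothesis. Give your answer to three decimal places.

Row total (Grassland) = 40; column total (Species B) = 40; grand total N = 70.
Expected count = (row total × column total) / N = 40 × 40 / 70 = 22.857.

22.857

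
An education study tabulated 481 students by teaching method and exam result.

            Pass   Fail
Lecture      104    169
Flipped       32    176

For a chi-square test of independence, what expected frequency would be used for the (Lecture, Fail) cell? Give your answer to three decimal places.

Row total (Lecture) = 273; column total (Fail) = 345; grand total N = 481.
Expected count = (row total × column total) / N = 273 × 345 / 481 = 195.811.

195.811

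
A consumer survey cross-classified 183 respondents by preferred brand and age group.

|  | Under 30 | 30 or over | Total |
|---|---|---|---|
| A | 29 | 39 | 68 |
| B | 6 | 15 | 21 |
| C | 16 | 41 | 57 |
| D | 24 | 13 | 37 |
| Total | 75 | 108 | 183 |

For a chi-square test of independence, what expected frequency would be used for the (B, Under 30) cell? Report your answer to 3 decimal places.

8.607

Row total (B) = 21; column total (Under 30) = 75; grand total N = 183.
Expected count = (row total × column total) / N = 21 × 75 / 183 = 8.607.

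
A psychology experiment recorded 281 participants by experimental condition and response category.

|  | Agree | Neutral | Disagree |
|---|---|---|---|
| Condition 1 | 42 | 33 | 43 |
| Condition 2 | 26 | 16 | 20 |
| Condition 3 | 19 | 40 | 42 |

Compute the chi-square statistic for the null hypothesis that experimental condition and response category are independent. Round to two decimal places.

12.18

Row totals: 118, 62, 101. Column totals: 87, 89, 105. Grand total N = 281.
Expected counts (row total × column total / N):
  Condition 1, Agree: 118×87/281 = 36.534
  Condition 1, Neutral: 118×89/281 = 37.374
  Condition 1, Disagree: 118×105/281 = 44.093
  Condition 2, Agree: 62×87/281 = 19.196
  Condition 2, Neutral: 62×89/281 = 19.637
  Condition 2, Disagree: 62×105/281 = 23.167
  Condition 3, Agree: 101×87/281 = 31.270
  Condition 3, Neutral: 101×89/281 = 31.989
  Condition 3, Disagree: 101×105/281 = 37.740
Contributions (O − E)²/E:
  (42 − 36.534)²/36.534 = 0.8178
  (33 − 37.374)²/37.374 = 0.5119
  (43 − 44.093)²/44.093 = 0.0271
  (26 − 19.196)²/19.196 = 2.4117
  (16 − 19.637)²/19.637 = 0.6736
  (20 − 23.167)²/23.167 = 0.4329
  (19 − 31.270)²/31.270 = 4.8146
  (40 − 31.989)²/31.989 = 2.0062
  (42 − 37.740)²/37.740 = 0.4809
χ² = 0.8178 + 0.5119 + 0.0271 + 2.4117 + 0.6736 + 0.4329 + 4.8146 + 2.0062 + 0.4809 = 12.18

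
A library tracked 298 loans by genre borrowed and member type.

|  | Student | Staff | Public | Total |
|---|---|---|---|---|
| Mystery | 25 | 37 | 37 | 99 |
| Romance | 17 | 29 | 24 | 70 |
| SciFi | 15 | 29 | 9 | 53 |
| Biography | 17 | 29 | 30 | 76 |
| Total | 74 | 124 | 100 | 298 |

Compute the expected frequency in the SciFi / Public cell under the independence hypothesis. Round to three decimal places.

Row total (SciFi) = 53; column total (Public) = 100; grand total N = 298.
Expected count = (row total × column total) / N = 53 × 100 / 298 = 17.785.

17.785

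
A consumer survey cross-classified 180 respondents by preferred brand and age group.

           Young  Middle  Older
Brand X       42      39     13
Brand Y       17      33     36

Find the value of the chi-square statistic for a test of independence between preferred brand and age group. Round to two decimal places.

21.58

Row totals: 94, 86. Column totals: 59, 72, 49. Grand total N = 180.
Expected counts (row total × column total / N):
  Brand X, Young: 94×59/180 = 30.811
  Brand X, Middle: 94×72/180 = 37.600
  Brand X, Older: 94×49/180 = 25.589
  Brand Y, Young: 86×59/180 = 28.189
  Brand Y, Middle: 86×72/180 = 34.400
  Brand Y, Older: 86×49/180 = 23.411
Contributions (O − E)²/E:
  (42 − 30.811)²/30.811 = 4.0633
  (39 − 37.600)²/37.600 = 0.0521
  (13 − 25.589)²/25.589 = 6.1934
  (17 − 28.189)²/28.189 = 4.4412
  (33 − 34.400)²/34.400 = 0.0570
  (36 − 23.411)²/23.411 = 6.7696
χ² = 4.0633 + 0.0521 + 6.1934 + 4.4412 + 0.0570 + 6.7696 = 21.58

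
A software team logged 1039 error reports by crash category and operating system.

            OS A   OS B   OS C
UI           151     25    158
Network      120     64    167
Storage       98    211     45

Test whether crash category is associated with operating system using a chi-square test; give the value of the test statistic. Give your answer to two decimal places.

276.66

Row totals: 334, 351, 354. Column totals: 369, 300, 370. Grand total N = 1039.
Expected counts (row total × column total / N):
  UI, OS A: 334×369/1039 = 118.620
  UI, OS B: 334×300/1039 = 96.439
  UI, OS C: 334×370/1039 = 118.941
  Network, OS A: 351×369/1039 = 124.657
  Network, OS B: 351×300/1039 = 101.347
  Network, OS C: 351×370/1039 = 124.995
  Storage, OS A: 354×369/1039 = 125.723
  Storage, OS B: 354×300/1039 = 102.214
  Storage, OS C: 354×370/1039 = 126.064
Contributions (O − E)²/E:
  (151 − 118.620)²/118.620 = 8.8389
  (25 − 96.439)²/96.439 = 52.9198
  (158 − 118.941)²/118.941 = 12.8266
  (120 − 124.657)²/124.657 = 0.1740
  (64 − 101.347)²/101.347 = 13.7626
  (167 − 124.995)²/124.995 = 14.1159
  (98 − 125.723)²/125.723 = 6.1132
  (211 − 102.214)²/102.214 = 115.7806
  (45 − 126.064)²/126.064 = 52.1273
χ² = 8.8389 + 52.9198 + 12.8266 + 0.1740 + 13.7626 + 14.1159 + 6.1132 + 115.7806 + 52.1273 = 276.66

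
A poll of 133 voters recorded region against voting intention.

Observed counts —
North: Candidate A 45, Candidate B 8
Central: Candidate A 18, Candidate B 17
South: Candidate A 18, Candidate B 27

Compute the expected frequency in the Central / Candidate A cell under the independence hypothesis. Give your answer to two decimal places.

21.32

Row total (Central) = 35; column total (Candidate A) = 81; grand total N = 133.
Expected count = (row total × column total) / N = 35 × 81 / 133 = 21.32.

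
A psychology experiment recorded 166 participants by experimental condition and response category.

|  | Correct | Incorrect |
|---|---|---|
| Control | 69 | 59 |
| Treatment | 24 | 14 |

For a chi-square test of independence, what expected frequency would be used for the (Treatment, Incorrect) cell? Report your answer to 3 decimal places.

Row total (Treatment) = 38; column total (Incorrect) = 73; grand total N = 166.
Expected count = (row total × column total) / N = 38 × 73 / 166 = 16.711.

16.711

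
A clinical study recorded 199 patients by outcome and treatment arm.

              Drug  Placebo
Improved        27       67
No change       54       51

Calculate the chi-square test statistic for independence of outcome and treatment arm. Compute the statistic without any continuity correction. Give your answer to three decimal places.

10.594

Row totals: 94, 105. Column totals: 81, 118. Grand total N = 199.
Expected counts (row total × column total / N):
  Improved, Drug: 94×81/199 = 38.2613
  Improved, Placebo: 94×118/199 = 55.7387
  No change, Drug: 105×81/199 = 42.7387
  No change, Placebo: 105×118/199 = 62.2613
Contributions (O − E)²/E:
  (27 − 38.2613)²/38.2613 = 3.3145
  (67 − 55.7387)²/55.7387 = 2.2752
  (54 − 42.7387)²/42.7387 = 2.9673
  (51 − 62.2613)²/62.2613 = 2.0368
χ² = 3.3145 + 2.2752 + 2.9673 + 2.0368 = 10.594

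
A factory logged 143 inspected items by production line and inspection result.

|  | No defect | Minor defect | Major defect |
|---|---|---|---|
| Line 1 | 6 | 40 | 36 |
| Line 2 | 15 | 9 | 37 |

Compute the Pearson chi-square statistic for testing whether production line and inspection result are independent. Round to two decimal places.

20.85

Row totals: 82, 61. Column totals: 21, 49, 73. Grand total N = 143.
Expected counts (row total × column total / N):
  Line 1, No defect: 82×21/143 = 12.042
  Line 1, Minor defect: 82×49/143 = 28.098
  Line 1, Major defect: 82×73/143 = 41.860
  Line 2, No defect: 61×21/143 = 8.958
  Line 2, Minor defect: 61×49/143 = 20.902
  Line 2, Major defect: 61×73/143 = 31.140
Contributions (O − E)²/E:
  (6 − 12.042)²/12.042 = 3.0315
  (40 − 28.098)²/28.098 = 5.0416
  (36 − 41.860)²/41.860 = 0.8203
  (15 − 8.958)²/8.958 = 4.0752
  (9 − 20.902)²/20.902 = 6.7772
  (37 − 31.140)²/31.140 = 1.1027
χ² = 3.0315 + 5.0416 + 0.8203 + 4.0752 + 6.7772 + 1.1027 = 20.85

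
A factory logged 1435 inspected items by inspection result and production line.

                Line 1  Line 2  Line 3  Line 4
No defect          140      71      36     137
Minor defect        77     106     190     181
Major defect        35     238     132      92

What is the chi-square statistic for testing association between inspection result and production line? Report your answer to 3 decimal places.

Row totals: 384, 554, 497. Column totals: 252, 415, 358, 410. Grand total N = 1435.
Expected counts (row total × column total / N):
  No defect, Line 1: 384×252/1435 = 67.4341
  No defect, Line 2: 384×415/1435 = 111.0523
  No defect, Line 3: 384×358/1435 = 95.7993
  No defect, Line 4: 384×410/1435 = 109.7143
  Minor defect, Line 1: 554×252/1435 = 97.2878
  Minor defect, Line 2: 554×415/1435 = 160.2160
  Minor defect, Line 3: 554×358/1435 = 138.2105
  Minor defect, Line 4: 554×410/1435 = 158.2857
  Major defect, Line 1: 497×252/1435 = 87.2780
  Major defect, Line 2: 497×415/1435 = 143.7317
  Major defect, Line 3: 497×358/1435 = 123.9902
  Major defect, Line 4: 497×410/1435 = 142.0000
Contributions (O − E)²/E:
  (140 − 67.4341)²/67.4341 = 78.0882
  (71 − 111.0523)²/111.0523 = 14.4453
  (36 − 95.7993)²/95.7993 = 37.3276
  (137 − 109.7143)²/109.7143 = 6.7859
  (77 − 97.2878)²/97.2878 = 4.2307
  (106 − 160.2160)²/160.2160 = 18.3463
  (190 − 138.2105)²/138.2105 = 19.4063
  (181 − 158.2857)²/158.2857 = 3.2595
  (35 − 87.2780)²/87.2780 = 31.3136
  (238 − 143.7317)²/143.7317 = 61.8271
  (132 − 123.9902)²/123.9902 = 0.5174
  (92 − 142.0000)²/142.0000 = 17.6056
χ² = 78.0882 + 14.4453 + 37.3276 + 6.7859 + 4.2307 + 18.3463 + 19.4063 + 3.2595 + 31.3136 + 61.8271 + 0.5174 + 17.6056 = 293.154

293.154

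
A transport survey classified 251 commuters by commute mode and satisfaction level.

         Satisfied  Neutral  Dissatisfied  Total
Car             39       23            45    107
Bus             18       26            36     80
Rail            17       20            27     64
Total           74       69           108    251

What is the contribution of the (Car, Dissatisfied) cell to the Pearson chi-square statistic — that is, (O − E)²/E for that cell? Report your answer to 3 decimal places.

0.023

Row total (Car) = 107; column total (Dissatisfied) = 108; N = 251.
Expected count E = 107 × 108 / 251 = 46.0398.
Contribution = (O − E)²/E = (45 − 46.0398)² / 46.0398 = 0.023.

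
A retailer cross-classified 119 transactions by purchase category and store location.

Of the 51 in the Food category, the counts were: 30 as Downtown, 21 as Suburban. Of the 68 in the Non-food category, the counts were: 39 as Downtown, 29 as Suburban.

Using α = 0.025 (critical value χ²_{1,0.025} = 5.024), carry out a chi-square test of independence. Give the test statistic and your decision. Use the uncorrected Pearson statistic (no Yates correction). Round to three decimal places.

0.026; fail to reject H₀

Row totals: 51, 68. Column totals: 69, 50. Grand total N = 119.
Expected counts (row total × column total / N):
  Food, Downtown: 51×69/119 = 29.5714
  Food, Suburban: 51×50/119 = 21.4286
  Non-food, Downtown: 68×69/119 = 39.4286
  Non-food, Suburban: 68×50/119 = 28.5714
Contributions (O − E)²/E:
  (30 − 29.5714)²/29.5714 = 0.0062
  (21 − 21.4286)²/21.4286 = 0.0086
  (39 − 39.4286)²/39.4286 = 0.0047
  (29 − 28.5714)²/28.5714 = 0.0064
χ² = 0.0062 + 0.0086 + 0.0047 + 0.0064 = 0.026
df = (2−1)(2−1) = 1. Since 0.026 < 5.024, fail to reject the null hypothesis of independence at α = 0.025.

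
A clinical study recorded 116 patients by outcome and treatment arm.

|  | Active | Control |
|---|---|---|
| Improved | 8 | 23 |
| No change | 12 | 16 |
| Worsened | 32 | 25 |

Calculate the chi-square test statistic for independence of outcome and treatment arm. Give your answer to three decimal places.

7.528

Row totals: 31, 28, 57. Column totals: 52, 64. Grand total N = 116.
Expected counts (row total × column total / N):
  Improved, Active: 31×52/116 = 13.8966
  Improved, Control: 31×64/116 = 17.1034
  No change, Active: 28×52/116 = 12.5517
  No change, Control: 28×64/116 = 15.4483
  Worsened, Active: 57×52/116 = 25.5517
  Worsened, Control: 57×64/116 = 31.4483
Contributions (O − E)²/E:
  (8 − 13.8966)²/13.8966 = 2.5020
  (23 − 17.1034)²/17.1034 = 2.0329
  (12 − 12.5517)²/12.5517 = 0.0242
  (16 − 15.4483)²/15.4483 = 0.0197
  (32 − 25.5517)²/25.5517 = 1.6273
  (25 − 31.4483)²/31.4483 = 1.3222
χ² = 2.5020 + 2.0329 + 0.0242 + 0.0197 + 1.6273 + 1.3222 = 7.528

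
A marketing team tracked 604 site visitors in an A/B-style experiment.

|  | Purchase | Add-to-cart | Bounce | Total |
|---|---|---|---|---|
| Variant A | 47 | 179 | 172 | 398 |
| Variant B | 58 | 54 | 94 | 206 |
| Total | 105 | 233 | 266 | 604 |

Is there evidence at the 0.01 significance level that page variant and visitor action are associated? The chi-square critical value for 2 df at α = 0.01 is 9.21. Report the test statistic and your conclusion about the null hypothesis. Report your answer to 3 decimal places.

33.430; reject H₀

Grand total N = 604.
Expected counts (row total × column total / N):
  Variant A, Purchase: 398×105/604 = 69.18874
  Variant A, Add-to-cart: 398×233/604 = 153.53311
  Variant A, Bounce: 398×266/604 = 175.27815
  Variant B, Purchase: 206×105/604 = 35.81126
  Variant B, Add-to-cart: 206×233/604 = 79.46689
  Variant B, Bounce: 206×266/604 = 90.72185
Contributions (O − E)²/E:
  (47 − 69.18874)²/69.18874 = 7.1159
  (179 − 153.53311)²/153.53311 = 4.2243
  (172 − 175.27815)²/175.27815 = 0.0613
  (58 − 35.81126)²/35.81126 = 13.7482
  (54 − 79.46689)²/79.46689 = 8.1614
  (94 − 90.72185)²/90.72185 = 0.1185
χ² = 7.1159 + 4.2243 + 0.0613 + 13.7482 + 8.1614 + 0.1185 = 33.430
df = (2−1)(3−1) = 2. Since 33.430 > 9.21, reject the null hypothesis of independence at α = 0.01.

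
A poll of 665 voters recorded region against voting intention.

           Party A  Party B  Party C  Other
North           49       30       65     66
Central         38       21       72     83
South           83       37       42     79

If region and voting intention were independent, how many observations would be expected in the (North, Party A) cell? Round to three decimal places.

Row total (North) = 210; column total (Party A) = 170; grand total N = 665.
Expected count = (row total × column total) / N = 210 × 170 / 665 = 53.684.

53.684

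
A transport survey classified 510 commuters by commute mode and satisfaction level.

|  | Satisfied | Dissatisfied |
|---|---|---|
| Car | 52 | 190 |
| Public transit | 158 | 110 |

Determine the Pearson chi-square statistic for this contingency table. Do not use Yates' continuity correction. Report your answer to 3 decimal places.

73.704

Row totals: 242, 268. Column totals: 210, 300. Grand total N = 510.
Expected counts (row total × column total / N):
  Car, Satisfied: 242×210/510 = 99.6471
  Car, Dissatisfied: 242×300/510 = 142.3529
  Public transit, Satisfied: 268×210/510 = 110.3529
  Public transit, Dissatisfied: 268×300/510 = 157.6471
Contributions (O − E)²/E:
  (52 − 99.6471)²/99.6471 = 22.7829
  (190 − 142.3529)²/142.3529 = 15.9480
  (158 − 110.3529)²/110.3529 = 20.5726
  (110 − 157.6471)²/157.6471 = 14.4008
χ² = 22.7829 + 15.9480 + 20.5726 + 14.4008 = 73.704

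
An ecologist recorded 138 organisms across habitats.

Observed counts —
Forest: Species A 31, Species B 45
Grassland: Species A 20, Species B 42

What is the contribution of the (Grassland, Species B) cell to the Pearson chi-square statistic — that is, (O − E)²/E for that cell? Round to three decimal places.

Row total (Grassland) = 62; column total (Species B) = 87; N = 138.
Expected count E = 62 × 87 / 138 = 39.0870.
Contribution = (O − E)²/E = (42 − 39.0870)² / 39.0870 = 0.217.

0.217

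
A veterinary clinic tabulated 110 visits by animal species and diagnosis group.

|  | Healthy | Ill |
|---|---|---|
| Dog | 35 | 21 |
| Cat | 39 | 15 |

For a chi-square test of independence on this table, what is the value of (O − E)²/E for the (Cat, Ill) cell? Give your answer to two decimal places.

Row total (Cat) = 54; column total (Ill) = 36; N = 110.
Expected count E = 54 × 36 / 110 = 17.673.
Contribution = (O − E)²/E = (15 − 17.673)² / 17.673 = 0.40.

0.40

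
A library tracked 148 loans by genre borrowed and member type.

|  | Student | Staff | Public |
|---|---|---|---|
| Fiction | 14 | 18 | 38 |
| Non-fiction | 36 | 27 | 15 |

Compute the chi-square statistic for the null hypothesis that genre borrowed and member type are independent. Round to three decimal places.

21.090

Row totals: 70, 78. Column totals: 50, 45, 53. Grand total N = 148.
Expected counts (row total × column total / N):
  Fiction, Student: 70×50/148 = 23.6486
  Fiction, Staff: 70×45/148 = 21.2838
  Fiction, Public: 70×53/148 = 25.0676
  Non-fiction, Student: 78×50/148 = 26.3514
  Non-fiction, Staff: 78×45/148 = 23.7162
  Non-fiction, Public: 78×53/148 = 27.9324
Contributions (O − E)²/E:
  (14 − 23.6486)²/23.6486 = 3.9366
  (18 − 21.2838)²/21.2838 = 0.5066
  (38 − 25.0676)²/25.0676 = 6.6718
  (36 − 26.3514)²/26.3514 = 3.5328
  (27 − 23.7162)²/23.7162 = 0.4547
  (15 − 27.9324)²/27.9324 = 5.9876
χ² = 3.9366 + 0.5066 + 6.6718 + 3.5328 + 0.4547 + 5.9876 = 21.090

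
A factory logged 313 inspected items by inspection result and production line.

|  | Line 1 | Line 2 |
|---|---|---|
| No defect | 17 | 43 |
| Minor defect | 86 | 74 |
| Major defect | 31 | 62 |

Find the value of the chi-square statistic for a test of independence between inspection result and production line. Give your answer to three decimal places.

Row totals: 60, 160, 93. Column totals: 134, 179. Grand total N = 313.
Expected counts (row total × column total / N):
  No defect, Line 1: 60×134/313 = 25.6869
  No defect, Line 2: 60×179/313 = 34.3131
  Minor defect, Line 1: 160×134/313 = 68.4984
  Minor defect, Line 2: 160×179/313 = 91.5016
  Major defect, Line 1: 93×134/313 = 39.8147
  Major defect, Line 2: 93×179/313 = 53.1853
Contributions (O − E)²/E:
  (17 − 25.6869)²/25.6869 = 2.9378
  (43 − 34.3131)²/34.3131 = 2.1992
  (86 − 68.4984)²/68.4984 = 4.4717
  (74 − 91.5016)²/91.5016 = 3.3475
  (31 − 39.8147)²/39.8147 = 1.9515
  (62 − 53.1853)²/53.1853 = 1.4609
χ² = 2.9378 + 2.1992 + 4.4717 + 3.3475 + 1.9515 + 1.4609 = 16.369

16.369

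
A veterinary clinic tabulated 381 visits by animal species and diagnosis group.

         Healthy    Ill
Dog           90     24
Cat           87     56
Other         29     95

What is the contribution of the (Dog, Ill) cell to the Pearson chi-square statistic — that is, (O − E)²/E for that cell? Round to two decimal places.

15.36

Row total (Dog) = 114; column total (Ill) = 175; N = 381.
Expected count E = 114 × 175 / 381 = 52.362.
Contribution = (O − E)²/E = (24 − 52.362)² / 52.362 = 15.36.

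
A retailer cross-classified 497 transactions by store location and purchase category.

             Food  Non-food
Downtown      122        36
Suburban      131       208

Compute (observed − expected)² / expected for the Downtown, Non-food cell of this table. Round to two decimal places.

Row total (Downtown) = 158; column total (Non-food) = 244; N = 497.
Expected count E = 158 × 244 / 497 = 77.569.
Contribution = (O − E)²/E = (36 − 77.569)² / 77.569 = 22.28.

22.28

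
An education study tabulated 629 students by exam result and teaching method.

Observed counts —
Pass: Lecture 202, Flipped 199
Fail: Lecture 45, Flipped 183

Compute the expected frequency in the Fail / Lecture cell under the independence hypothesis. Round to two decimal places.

89.53

Row total (Fail) = 228; column total (Lecture) = 247; grand total N = 629.
Expected count = (row total × column total) / N = 228 × 247 / 629 = 89.53.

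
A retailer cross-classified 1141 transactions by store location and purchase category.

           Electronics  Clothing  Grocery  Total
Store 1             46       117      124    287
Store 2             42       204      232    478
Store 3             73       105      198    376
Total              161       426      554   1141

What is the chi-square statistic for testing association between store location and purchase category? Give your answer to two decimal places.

34.32

Grand total N = 1141.
Expected counts (row total × column total / N):
  Store 1, Electronics: 287×161/1141 = 40.497
  Store 1, Clothing: 287×426/1141 = 107.153
  Store 1, Grocery: 287×554/1141 = 139.350
  Store 2, Electronics: 478×161/1141 = 67.448
  Store 2, Clothing: 478×426/1141 = 178.465
  Store 2, Grocery: 478×554/1141 = 232.088
  Store 3, Electronics: 376×161/1141 = 53.055
  Store 3, Clothing: 376×426/1141 = 140.382
  Store 3, Grocery: 376×554/1141 = 182.563
Contributions (O − E)²/E:
  (46 − 40.497)²/40.497 = 0.7478
  (117 − 107.153)²/107.153 = 0.9049
  (124 − 139.350)²/139.350 = 1.6909
  (42 − 67.448)²/67.448 = 9.6015
  (204 − 178.465)²/178.465 = 3.6536
  (232 − 232.088)²/232.088 = 0.0000
  (73 − 53.055)²/53.055 = 7.4979
  (105 − 140.382)²/140.382 = 8.9177
  (198 − 182.563)²/182.563 = 1.3053
χ² = 0.7478 + 0.9049 + 1.6909 + 9.6015 + 3.6536 + 0.0000 + 7.4979 + 8.9177 + 1.3053 = 34.32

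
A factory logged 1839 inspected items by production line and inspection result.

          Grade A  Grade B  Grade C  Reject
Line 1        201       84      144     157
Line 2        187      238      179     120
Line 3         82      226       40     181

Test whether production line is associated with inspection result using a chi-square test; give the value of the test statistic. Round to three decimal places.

Row totals: 586, 724, 529. Column totals: 470, 548, 363, 458. Grand total N = 1839.
Expected counts (row total × column total / N):
  Line 1, Grade A: 586×470/1839 = 149.7662
  Line 1, Grade B: 586×548/1839 = 174.6210
  Line 1, Grade C: 586×363/1839 = 115.6705
  Line 1, Reject: 586×458/1839 = 145.9424
  Line 2, Grade A: 724×470/1839 = 185.0353
  Line 2, Grade B: 724×548/1839 = 215.7433
  Line 2, Grade C: 724×363/1839 = 142.9103
  Line 2, Reject: 724×458/1839 = 180.3110
  Line 3, Grade A: 529×470/1839 = 135.1985
  Line 3, Grade B: 529×548/1839 = 157.6357
  Line 3, Grade C: 529×363/1839 = 104.4192
  Line 3, Reject: 529×458/1839 = 131.7466
Contributions (O − E)²/E:
  (201 − 149.7662)²/149.7662 = 17.5267
  (84 − 174.6210)²/174.6210 = 47.0285
  (144 − 115.6705)²/115.6705 = 6.9383
  (157 − 145.9424)²/145.9424 = 0.8378
  (187 − 185.0353)²/185.0353 = 0.0209
  (238 − 215.7433)²/215.7433 = 2.2961
  (179 − 142.9103)²/142.9103 = 9.1139
  (120 − 180.3110)²/180.3110 = 20.1730
  (82 − 135.1985)²/135.1985 = 20.9328
  (226 − 157.6357)²/157.6357 = 29.6486
  (40 − 104.4192)²/104.4192 = 39.7421
  (181 − 131.7466)²/131.7466 = 18.4134
χ² = 17.5267 + 47.0285 + 6.9383 + 0.8378 + 0.0209 + 2.2961 + 9.1139 + 20.1730 + 20.9328 + 29.6486 + 39.7421 + 18.4134 = 212.672

212.672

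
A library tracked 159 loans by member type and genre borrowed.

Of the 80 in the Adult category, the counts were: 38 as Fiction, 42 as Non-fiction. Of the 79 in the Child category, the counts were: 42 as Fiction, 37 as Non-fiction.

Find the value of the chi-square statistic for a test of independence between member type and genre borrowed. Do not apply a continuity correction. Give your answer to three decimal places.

Row totals: 80, 79. Column totals: 80, 79. Grand total N = 159.
Expected counts (row total × column total / N):
  Adult, Fiction: 80×80/159 = 40.2516
  Adult, Non-fiction: 80×79/159 = 39.7484
  Child, Fiction: 79×80/159 = 39.7484
  Child, Non-fiction: 79×79/159 = 39.2516
Contributions (O − E)²/E:
  (38 − 40.2516)²/40.2516 = 0.1260
  (42 − 39.7484)²/39.7484 = 0.1275
  (42 − 39.7484)²/39.7484 = 0.1275
  (37 − 39.2516)²/39.2516 = 0.1292
χ² = 0.1260 + 0.1275 + 0.1275 + 0.1292 = 0.510

0.510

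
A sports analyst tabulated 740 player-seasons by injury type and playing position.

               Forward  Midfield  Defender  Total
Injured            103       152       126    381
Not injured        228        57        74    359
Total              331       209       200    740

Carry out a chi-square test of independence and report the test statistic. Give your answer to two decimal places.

103.34

Grand total N = 740.
Expected counts (row total × column total / N):
  Injured, Forward: 381×331/740 = 170.420
  Injured, Midfield: 381×209/740 = 107.607
  Injured, Defender: 381×200/740 = 102.973
  Not injured, Forward: 359×331/740 = 160.580
  Not injured, Midfield: 359×209/740 = 101.393
  Not injured, Defender: 359×200/740 = 97.027
Contributions (O − E)²/E:
  (103 − 170.420)²/170.420 = 26.6721
  (152 − 107.607)²/107.607 = 18.3142
  (126 − 102.973)²/102.973 = 5.1493
  (228 − 160.580)²/160.580 = 28.3065
  (57 − 101.393)²/101.393 = 19.4366
  (74 − 97.027)²/97.027 = 5.4649
χ² = 26.6721 + 18.3142 + 5.1493 + 28.3065 + 19.4366 + 5.4649 = 103.34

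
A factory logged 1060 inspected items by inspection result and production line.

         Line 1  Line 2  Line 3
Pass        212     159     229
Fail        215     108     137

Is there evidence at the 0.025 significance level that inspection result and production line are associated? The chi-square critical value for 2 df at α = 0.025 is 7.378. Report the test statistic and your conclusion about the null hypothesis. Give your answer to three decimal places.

Row totals: 600, 460. Column totals: 427, 267, 366. Grand total N = 1060.
Expected counts (row total × column total / N):
  Pass, Line 1: 600×427/1060 = 241.6981
  Pass, Line 2: 600×267/1060 = 151.1321
  Pass, Line 3: 600×366/1060 = 207.1698
  Fail, Line 1: 460×427/1060 = 185.3019
  Fail, Line 2: 460×267/1060 = 115.8679
  Fail, Line 3: 460×366/1060 = 158.8302
Contributions (O − E)²/E:
  (212 − 241.6981)²/241.6981 = 3.6491
  (159 − 151.1321)²/151.1321 = 0.4096
  (229 − 207.1698)²/207.1698 = 2.3003
  (215 − 185.3019)²/185.3019 = 4.7597
  (108 − 115.8679)²/115.8679 = 0.5343
  (137 − 158.8302)²/158.8302 = 3.0004
χ² = 3.6491 + 0.4096 + 2.3003 + 4.7597 + 0.5343 + 3.0004 = 14.653
df = (2−1)(3−1) = 2. Since 14.653 > 7.378, reject the null hypothesis of independence at α = 0.025.

14.653; reject H₀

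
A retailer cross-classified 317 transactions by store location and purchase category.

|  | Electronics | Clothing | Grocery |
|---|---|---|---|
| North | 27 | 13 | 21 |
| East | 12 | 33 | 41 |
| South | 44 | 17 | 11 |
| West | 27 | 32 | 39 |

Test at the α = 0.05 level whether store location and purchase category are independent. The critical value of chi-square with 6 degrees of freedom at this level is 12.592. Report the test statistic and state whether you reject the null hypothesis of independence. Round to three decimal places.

45.421; reject H₀

Row totals: 61, 86, 72, 98. Column totals: 110, 95, 112. Grand total N = 317.
Expected counts (row total × column total / N):
  North, Electronics: 61×110/317 = 21.1672
  North, Clothing: 61×95/317 = 18.2808
  North, Grocery: 61×112/317 = 21.5521
  East, Electronics: 86×110/317 = 29.8423
  East, Clothing: 86×95/317 = 25.7729
  East, Grocery: 86×112/317 = 30.3849
  South, Electronics: 72×110/317 = 24.9842
  South, Clothing: 72×95/317 = 21.5773
  South, Grocery: 72×112/317 = 25.4385
  West, Electronics: 98×110/317 = 34.0063
  West, Clothing: 98×95/317 = 29.3691
  West, Grocery: 98×112/317 = 34.6246
Contributions (O − E)²/E:
  (27 − 21.1672)²/21.1672 = 1.6073
  (13 − 18.2808)²/18.2808 = 1.5255
  (21 − 21.5521)²/21.5521 = 0.0141
  (12 − 29.8423)²/29.8423 = 10.6677
  (33 − 25.7729)²/25.7729 = 2.0266
  (41 − 30.3849)²/30.3849 = 3.7084
  (44 − 24.9842)²/24.9842 = 14.4732
  (17 − 21.5773)²/21.5773 = 0.9710
  (11 − 25.4385)²/25.4385 = 8.1951
  (27 − 34.0063)²/34.0063 = 1.4435
  (32 − 29.3691)²/29.3691 = 0.2357
  (39 − 34.6246)²/34.6246 = 0.5529
χ² = 1.6073 + 1.5255 + 0.0141 + 10.6677 + 2.0266 + 3.7084 + 14.4732 + 0.9710 + 8.1951 + 1.4435 + 0.2357 + 0.5529 = 45.421
df = (4−1)(3−1) = 6. Since 45.421 > 12.592, reject the null hypothesis of independence at α = 0.05.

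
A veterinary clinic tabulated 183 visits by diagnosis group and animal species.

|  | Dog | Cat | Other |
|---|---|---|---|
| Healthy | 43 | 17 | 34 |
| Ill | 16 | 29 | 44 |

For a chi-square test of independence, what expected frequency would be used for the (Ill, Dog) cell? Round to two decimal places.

Row total (Ill) = 89; column total (Dog) = 59; grand total N = 183.
Expected count = (row total × column total) / N = 89 × 59 / 183 = 28.69.

28.69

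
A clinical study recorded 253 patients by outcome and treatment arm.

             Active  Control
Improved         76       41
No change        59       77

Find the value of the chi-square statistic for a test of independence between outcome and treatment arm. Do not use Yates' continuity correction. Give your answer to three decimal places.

11.763

Row totals: 117, 136. Column totals: 135, 118. Grand total N = 253.
Expected counts (row total × column total / N):
  Improved, Active: 117×135/253 = 62.4308
  Improved, Control: 117×118/253 = 54.5692
  No change, Active: 136×135/253 = 72.5692
  No change, Control: 136×118/253 = 63.4308
Contributions (O − E)²/E:
  (76 − 62.4308)²/62.4308 = 2.9492
  (41 − 54.5692)²/54.5692 = 3.3741
  (59 − 72.5692)²/72.5692 = 2.5372
  (77 − 63.4308)²/63.4308 = 2.9027
χ² = 2.9492 + 3.3741 + 2.5372 + 2.9027 = 11.763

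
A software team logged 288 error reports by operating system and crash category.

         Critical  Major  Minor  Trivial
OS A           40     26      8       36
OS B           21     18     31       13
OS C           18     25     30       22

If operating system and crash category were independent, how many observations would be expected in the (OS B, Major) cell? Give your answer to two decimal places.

Row total (OS B) = 83; column total (Major) = 69; grand total N = 288.
Expected count = (row total × column total) / N = 83 × 69 / 288 = 19.89.

19.89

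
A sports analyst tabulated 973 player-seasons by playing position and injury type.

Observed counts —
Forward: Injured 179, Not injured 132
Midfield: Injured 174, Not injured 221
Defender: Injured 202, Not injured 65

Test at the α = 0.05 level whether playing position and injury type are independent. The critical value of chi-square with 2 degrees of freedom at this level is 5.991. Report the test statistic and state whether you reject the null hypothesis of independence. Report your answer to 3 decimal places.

64.990; reject H₀

Row totals: 311, 395, 267. Column totals: 555, 418. Grand total N = 973.
Expected counts (row total × column total / N):
  Forward, Injured: 311×555/973 = 177.3947
  Forward, Not injured: 311×418/973 = 133.6053
  Midfield, Injured: 395×555/973 = 225.3083
  Midfield, Not injured: 395×418/973 = 169.6917
  Defender, Injured: 267×555/973 = 152.2970
  Defender, Not injured: 267×418/973 = 114.7030
Contributions (O − E)²/E:
  (179 − 177.3947)²/177.3947 = 0.0145
  (132 − 133.6053)²/133.6053 = 0.0193
  (174 − 225.3083)²/225.3083 = 11.6842
  (221 − 169.6917)²/169.6917 = 15.5137
  (202 − 152.2970)²/152.2970 = 16.2209
  (65 − 114.7030)²/114.7030 = 21.5373
χ² = 0.0145 + 0.0193 + 11.6842 + 15.5137 + 16.2209 + 21.5373 = 64.990
df = (3−1)(2−1) = 2. Since 64.990 > 5.991, reject the null hypothesis of independence at α = 0.05.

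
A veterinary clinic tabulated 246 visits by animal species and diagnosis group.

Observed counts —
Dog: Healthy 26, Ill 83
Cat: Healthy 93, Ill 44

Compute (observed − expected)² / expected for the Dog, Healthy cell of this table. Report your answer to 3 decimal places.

13.548

Row total (Dog) = 109; column total (Healthy) = 119; N = 246.
Expected count E = 109 × 119 / 246 = 52.72764.
Contribution = (O − E)²/E = (26 − 52.72764)² / 52.72764 = 13.548.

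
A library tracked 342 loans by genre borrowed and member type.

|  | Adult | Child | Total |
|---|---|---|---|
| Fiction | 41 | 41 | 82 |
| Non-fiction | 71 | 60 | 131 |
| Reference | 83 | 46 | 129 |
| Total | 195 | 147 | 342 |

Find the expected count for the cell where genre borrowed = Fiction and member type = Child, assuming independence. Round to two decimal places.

Row total (Fiction) = 82; column total (Child) = 147; grand total N = 342.
Expected count = (row total × column total) / N = 82 × 147 / 342 = 35.25.

35.25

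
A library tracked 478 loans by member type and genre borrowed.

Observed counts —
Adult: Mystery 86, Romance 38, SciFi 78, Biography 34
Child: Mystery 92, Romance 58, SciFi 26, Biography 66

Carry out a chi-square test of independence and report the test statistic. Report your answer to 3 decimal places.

40.540

Row totals: 236, 242. Column totals: 178, 96, 104, 100. Grand total N = 478.
Expected counts (row total × column total / N):
  Adult, Mystery: 236×178/478 = 87.8828
  Adult, Romance: 236×96/478 = 47.3975
  Adult, SciFi: 236×104/478 = 51.3473
  Adult, Biography: 236×100/478 = 49.3724
  Child, Mystery: 242×178/478 = 90.1172
  Child, Romance: 242×96/478 = 48.6025
  Child, SciFi: 242×104/478 = 52.6527
  Child, Biography: 242×100/478 = 50.6276
Contributions (O − E)²/E:
  (86 − 87.8828)²/87.8828 = 0.0403
  (38 − 47.3975)²/47.3975 = 1.8632
  (78 − 51.3473)²/51.3473 = 13.8345
  (34 − 49.3724)²/49.3724 = 4.7863
  (92 − 90.1172)²/90.1172 = 0.0393
  (58 − 48.6025)²/48.6025 = 1.8170
  (26 − 52.6527)²/52.6527 = 13.4915
  (66 − 50.6276)²/50.6276 = 4.6676
χ² = 0.0403 + 1.8632 + 13.8345 + 4.7863 + 0.0393 + 1.8170 + 13.4915 + 4.6676 = 40.540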